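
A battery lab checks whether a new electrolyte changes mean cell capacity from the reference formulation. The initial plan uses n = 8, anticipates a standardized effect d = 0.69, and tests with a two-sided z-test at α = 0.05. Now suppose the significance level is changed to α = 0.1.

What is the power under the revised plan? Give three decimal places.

δ = d·√n = 0.69 × √8 = 1.9516 (unchanged). New critical value: z_{0.05} = 1.645.
Revised power = Φ(δ − 1.645) + Φ(−δ − 1.645) = Φ(0.307) + Φ(-3.596) = 0.6205 + 0.0002 = 0.6206.

Power ≈ 0.621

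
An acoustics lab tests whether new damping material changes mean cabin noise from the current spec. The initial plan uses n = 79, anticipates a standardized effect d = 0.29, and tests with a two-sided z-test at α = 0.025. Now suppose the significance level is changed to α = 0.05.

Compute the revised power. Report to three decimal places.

Power ≈ 0.732

δ = d·√n = 0.29 × √79 = 2.5776 (unchanged). New critical value: z_{0.025} = 1.960.
Revised power = Φ(δ − 1.960) + Φ(−δ − 1.960) = Φ(0.618) + Φ(-4.538) = 0.7316 + 0.0000 = 0.7316.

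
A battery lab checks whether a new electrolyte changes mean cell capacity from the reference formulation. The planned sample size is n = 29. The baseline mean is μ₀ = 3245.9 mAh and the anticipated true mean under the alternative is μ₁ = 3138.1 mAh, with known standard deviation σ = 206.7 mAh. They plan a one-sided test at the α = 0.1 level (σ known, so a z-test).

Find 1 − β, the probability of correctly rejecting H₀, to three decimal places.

Standardized effect: d = |μ₁ − μ₀| / σ = |3138.1 − 3245.9| / 206.7 = 0.5215
Noncentrality parameter: δ = d·√n = 0.5215 × √29 = 2.8085
One-sided α = 0.1 → critical value z_{0.1} = 1.282.
Power = Φ(δ − 1.282) = Φ(1.527) = 0.9366.

Power ≈ 0.937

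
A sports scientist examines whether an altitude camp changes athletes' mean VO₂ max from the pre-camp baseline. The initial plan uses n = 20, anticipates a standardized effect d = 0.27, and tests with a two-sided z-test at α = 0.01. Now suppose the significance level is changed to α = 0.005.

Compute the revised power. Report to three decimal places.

Power ≈ 0.055

δ = d·√n = 0.27 × √20 = 1.2075 (unchanged). New critical value: z_{0.0025} = 2.807.
Revised power = Φ(δ − 2.807) + Φ(−δ − 2.807) = Φ(-1.600) + Φ(-4.015) = 0.0548 + 0.0000 = 0.0549.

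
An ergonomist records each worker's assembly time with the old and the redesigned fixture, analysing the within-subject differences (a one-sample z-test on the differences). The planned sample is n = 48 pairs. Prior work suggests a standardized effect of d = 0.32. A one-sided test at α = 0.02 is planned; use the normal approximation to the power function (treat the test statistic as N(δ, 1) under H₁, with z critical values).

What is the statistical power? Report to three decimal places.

Noncentrality parameter: λ = d·√n = 0.32 × √48 = 2.2170
Critical value for a one-sided test at α = 0.02: z_α = 2.054.
Power = Φ(λ − 2.054) = Φ(0.163) = 0.5648.

Power ≈ 0.565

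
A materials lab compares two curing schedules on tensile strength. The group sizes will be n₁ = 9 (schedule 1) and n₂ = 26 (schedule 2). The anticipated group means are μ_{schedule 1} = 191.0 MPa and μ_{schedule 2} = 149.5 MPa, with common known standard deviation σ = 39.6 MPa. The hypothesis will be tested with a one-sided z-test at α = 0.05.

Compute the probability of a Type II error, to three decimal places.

β ≈ 0.143

Standardized effect: d = |μ_{schedule 1} − μ_{schedule 2}| / σ = |191.0 − 149.5| / 39.6 = 1.0480
Noncentrality parameter: δ = d / √(1/n₁ + 1/n₂) = 1.0480 / √(1/9 + 1/26) = 2.7097
Critical value for a one-sided test at α = 0.05: z_α = 1.645.
Power = Φ(δ − 1.645) = Φ(1.065) = 0.8565.
Type II error: β = 1 − power = 1 − 0.8565 = 0.1435.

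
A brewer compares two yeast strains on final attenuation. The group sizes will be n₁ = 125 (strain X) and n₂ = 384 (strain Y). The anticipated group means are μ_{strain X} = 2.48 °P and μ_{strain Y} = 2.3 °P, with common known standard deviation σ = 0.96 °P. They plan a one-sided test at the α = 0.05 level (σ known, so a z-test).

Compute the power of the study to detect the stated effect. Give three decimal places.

Power ≈ 0.570

Standardized effect: d = |μ_{strain X} − μ_{strain Y}| / σ = |2.48 − 2.3| / 0.96 = 0.1875
Noncentrality parameter: δ = d / √(1/n₁ + 1/n₂) = 0.1875 / √(1/125 + 1/384) = 1.8208
One-sided α = 0.05 → critical value z_{0.05} = 1.645.
Power = Φ(δ − 1.645) = Φ(0.176) = 0.5698.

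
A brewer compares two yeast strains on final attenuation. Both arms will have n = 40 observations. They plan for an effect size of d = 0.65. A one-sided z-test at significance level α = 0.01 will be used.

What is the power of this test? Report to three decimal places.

Noncentrality parameter: λ = d·√(n/2) = 0.65 × √(40/2) = 2.9069
Critical value for a one-sided test at α = 0.01: z_α = 2.326.
Power = Φ(λ − 2.326) = Φ(0.581) = 0.7192.

Power ≈ 0.719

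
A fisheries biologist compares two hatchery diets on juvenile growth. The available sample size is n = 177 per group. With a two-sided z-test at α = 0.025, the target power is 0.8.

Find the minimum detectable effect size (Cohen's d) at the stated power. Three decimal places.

Need Φ(δ − 2.241) = 0.8, so δ = 2.241 + 0.842 = 3.083.
(Lower-tail contribution to power is negligible for δ > 0.)
δ = d·√(n/2) ⇒ d = δ/√(n/2) = 3.083/√(177/2) = 0.3277.

d ≈ 0.328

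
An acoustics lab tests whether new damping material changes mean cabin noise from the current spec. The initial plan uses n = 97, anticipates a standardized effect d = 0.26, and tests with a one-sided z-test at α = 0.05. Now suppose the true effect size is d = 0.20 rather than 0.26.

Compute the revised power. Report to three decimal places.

Power ≈ 0.627

With d = 0.20: δ = d·√n = 0.20 × √97 = 1.9698. Critical value z_{0.05} = 1.645.
Revised power = P(Z > 1.645 − δ) = Φ(0.325) = 0.6274.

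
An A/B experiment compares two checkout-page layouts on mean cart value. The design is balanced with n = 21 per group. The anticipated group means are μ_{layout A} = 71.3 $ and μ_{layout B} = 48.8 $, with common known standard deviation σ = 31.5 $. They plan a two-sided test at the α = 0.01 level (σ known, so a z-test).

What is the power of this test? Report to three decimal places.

Standardized effect: d = |μ_{layout A} − μ_{layout B}| / σ = |71.3 − 48.8| / 31.5 = 0.7143
Noncentrality parameter: δ = d·√(n/2) = 0.7143 × √(21/2) = 2.3146
Critical value for a two-sided test at α = 0.01: z_{α/2} = 2.576.
Power = Φ(δ − 2.576) + Φ(−δ − 2.576) = Φ(-0.261) + Φ(-4.890) = 0.3969 + 0.0000 = 0.3969.

Power ≈ 0.397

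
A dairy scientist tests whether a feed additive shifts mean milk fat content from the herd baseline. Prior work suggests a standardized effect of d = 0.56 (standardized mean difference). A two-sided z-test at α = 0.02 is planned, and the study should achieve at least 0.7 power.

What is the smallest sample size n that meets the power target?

n = 26

For power 0.7 need Φ(δ − z_{0.01}) = 0.7, so δ = z_{0.01} + z_{0.30} = 2.326 + 0.524 = 2.851.
(The Φ(−δ − z_{α/2}) term is vanishingly small for δ > 0 and is dropped in the standard sample-size formula.)
δ = d·√n ⇒ n = (δ/d)² = (2.851 / 0.56)² = 25.91.
Rounding up, n = 26.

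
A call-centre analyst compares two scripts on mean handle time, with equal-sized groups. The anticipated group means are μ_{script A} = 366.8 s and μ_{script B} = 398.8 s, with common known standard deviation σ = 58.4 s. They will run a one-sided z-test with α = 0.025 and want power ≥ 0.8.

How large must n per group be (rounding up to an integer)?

Standardized effect: d = |μ_{script A} − μ_{script B}| / σ = |366.8 − 398.8| / 58.4 = 0.5479
Set Φ(δ − 1.960) = 0.8; then δ − 1.960 = Φ⁻¹(0.8) = 0.842, giving δ = 2.802.
δ = d·√(n/2) ⇒ n = 2(δ/d)² = 2 × (2.802 / 0.5479)² = 52.28.
Round up to the next whole unit.

n = 53 per group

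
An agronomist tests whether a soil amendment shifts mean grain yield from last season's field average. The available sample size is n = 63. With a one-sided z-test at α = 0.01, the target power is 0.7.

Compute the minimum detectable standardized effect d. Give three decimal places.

Required noncentrality: δ = z_{0.01} + z_{0.30} = 2.326 + 0.524 = 2.851.
δ = d·√n ⇒ d = δ/√n = 2.851/√63 = 0.3592.

d ≈ 0.359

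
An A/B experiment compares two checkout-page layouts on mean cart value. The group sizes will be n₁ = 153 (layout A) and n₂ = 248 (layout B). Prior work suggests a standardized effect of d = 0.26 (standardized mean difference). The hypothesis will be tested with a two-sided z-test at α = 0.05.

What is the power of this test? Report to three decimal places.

Noncentrality parameter: δ = d / √(1/n₁ + 1/n₂) = 0.26 / √(1/153 + 1/248) = 2.5291
Two-sided α = 0.05 → critical value z_{0.025} = 1.960.
Power = Φ(δ − 1.960) + Φ(−δ − 1.960) = Φ(0.569) + Φ(-4.489) = 0.7154 + 0.0000 = 0.7154.

Power ≈ 0.715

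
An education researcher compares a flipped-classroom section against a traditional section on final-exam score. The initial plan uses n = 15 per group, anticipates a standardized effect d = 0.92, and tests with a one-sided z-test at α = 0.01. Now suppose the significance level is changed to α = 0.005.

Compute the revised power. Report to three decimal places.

δ = d·√(n/2) = 0.92 × √(15/2) = 2.5195 (unchanged). New critical value: z_{0.005} = 2.576.
Revised power = P(Z > 2.576 − δ) = Φ(-0.056) = 0.4775.

Power ≈ 0.478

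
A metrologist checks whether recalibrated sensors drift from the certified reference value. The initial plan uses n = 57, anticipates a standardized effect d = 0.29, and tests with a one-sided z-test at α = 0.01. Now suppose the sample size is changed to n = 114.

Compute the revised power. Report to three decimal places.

Power ≈ 0.779

With n = 114: δ = d·√n = 0.29 × √114 = 3.0964. Critical value z_{0.01} = 2.326.
Revised power = Φ(δ − 2.326) = Φ(0.770) = 0.7794.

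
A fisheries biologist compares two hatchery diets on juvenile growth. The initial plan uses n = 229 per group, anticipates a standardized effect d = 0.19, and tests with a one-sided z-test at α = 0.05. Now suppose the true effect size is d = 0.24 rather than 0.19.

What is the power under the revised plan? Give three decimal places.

With d = 0.24: δ = d·√(n/2) = 0.24 × √(229/2) = 2.5681. Critical value z_{0.05} = 1.645.
Revised power = P(Z > 1.645 − δ) = Φ(0.923) = 0.8221.

Power ≈ 0.822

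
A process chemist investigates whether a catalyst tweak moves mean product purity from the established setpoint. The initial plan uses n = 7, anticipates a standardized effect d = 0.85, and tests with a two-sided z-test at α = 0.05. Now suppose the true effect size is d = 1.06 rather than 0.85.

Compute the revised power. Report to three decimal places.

Power ≈ 0.801

With d = 1.06: δ = d·√n = 1.06 × √7 = 2.8045. Critical value z_{0.025} = 1.960.
Revised power = Φ(δ − 1.960) + Φ(−δ − 1.960) = Φ(0.845) + Φ(-4.764) = 0.8008 + 0.0000 = 0.8008.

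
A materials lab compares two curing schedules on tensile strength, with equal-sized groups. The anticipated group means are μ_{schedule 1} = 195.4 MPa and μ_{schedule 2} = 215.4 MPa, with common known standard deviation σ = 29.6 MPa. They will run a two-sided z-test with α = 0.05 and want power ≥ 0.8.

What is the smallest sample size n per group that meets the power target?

n = 35 per group

Standardized effect: d = |μ_{schedule 1} − μ_{schedule 2}| / σ = |195.4 − 215.4| / 29.6 = 0.6757
Set Φ(δ − 1.960) = 0.8; then δ − 1.960 = Φ⁻¹(0.8) = 0.842, giving δ = 2.802.
(Ignoring the negligible lower-tail rejection probability gives the usual closed-form inversion.)
δ = d·√(n/2) ⇒ n = 2(δ/d)² = 2 × (2.802 / 0.6757)² = 34.38.
Rounding up, n = 35 per group.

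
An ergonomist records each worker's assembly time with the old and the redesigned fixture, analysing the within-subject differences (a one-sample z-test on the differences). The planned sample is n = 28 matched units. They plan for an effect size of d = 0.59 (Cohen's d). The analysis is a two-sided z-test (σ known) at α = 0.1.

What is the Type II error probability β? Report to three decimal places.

β ≈ 0.070

Noncentrality parameter: δ = d·√n = 0.59 × √28 = 3.1220
Critical value for a two-sided test at α = 0.1: z_{α/2} = 1.645.
Power = Φ(δ − 1.645) + Φ(−δ − 1.645) = Φ(1.477) + Φ(-4.767) = 0.9302 + 0.0000 = 0.9302.
Type II error: β = 1 − power = 1 − 0.9302 = 0.0698.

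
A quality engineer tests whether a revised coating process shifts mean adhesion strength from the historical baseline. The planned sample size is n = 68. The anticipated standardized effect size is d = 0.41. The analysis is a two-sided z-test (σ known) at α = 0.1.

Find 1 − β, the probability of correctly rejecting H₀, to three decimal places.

Noncentrality parameter: δ = d·√n = 0.41 × √68 = 3.3809
Two-sided α = 0.1 → critical value z_{0.05} = 1.645.
Power = Φ(δ − 1.645) + Φ(−δ − 1.645) = Φ(1.736) + Φ(-5.026) = 0.9587 + 0.0000 = 0.9587.

Power ≈ 0.959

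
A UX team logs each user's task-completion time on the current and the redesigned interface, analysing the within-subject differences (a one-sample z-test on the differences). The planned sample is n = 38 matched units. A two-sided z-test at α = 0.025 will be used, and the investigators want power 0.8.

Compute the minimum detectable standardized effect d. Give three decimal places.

d ≈ 0.500

Required noncentrality: δ = z_{0.0125} + z_{0.20} = 2.241 + 0.842 = 3.083.
(Lower-tail contribution to power is negligible for δ > 0.)
δ = d·√n ⇒ d = δ/√n = 3.083/√38 = 0.5001.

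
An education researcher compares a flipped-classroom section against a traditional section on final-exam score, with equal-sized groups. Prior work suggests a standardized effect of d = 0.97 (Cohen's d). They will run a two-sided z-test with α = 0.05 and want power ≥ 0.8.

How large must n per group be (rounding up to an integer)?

Set Φ(δ − 1.960) = 0.8; then δ − 1.960 = Φ⁻¹(0.8) = 0.842, giving δ = 2.802.
(The Φ(−δ − z_{α/2}) term is vanishingly small for δ > 0 and is dropped in the standard sample-size formula.)
δ = d·√(n/2) ⇒ n = 2(δ/d)² = 2 × (2.802 / 0.97)² = 16.68.
Rounding up, n = 17 per group.

n = 17 per group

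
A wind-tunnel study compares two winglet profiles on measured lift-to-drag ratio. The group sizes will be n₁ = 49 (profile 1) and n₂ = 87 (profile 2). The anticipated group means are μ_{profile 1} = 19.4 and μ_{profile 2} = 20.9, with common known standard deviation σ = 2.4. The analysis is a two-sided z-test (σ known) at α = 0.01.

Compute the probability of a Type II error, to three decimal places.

Standardized effect: d = |μ_{profile 1} − μ_{profile 2}| / σ = |19.4 − 20.9| / 2.4 = 0.6250
Noncentrality parameter: δ = d / √(1/n₁ + 1/n₂) = 0.6250 / √(1/49 + 1/87) = 3.4992
Critical value for a two-sided test at α = 0.01: z_{α/2} = 2.576.
Power = Φ(δ − 2.576) + Φ(−δ − 2.576) = Φ(0.923) + Φ(-6.075) = 0.8221 + 0.0000 = 0.8221.
Type II error: β = 1 − power = 1 − 0.8221 = 0.1779.

β ≈ 0.178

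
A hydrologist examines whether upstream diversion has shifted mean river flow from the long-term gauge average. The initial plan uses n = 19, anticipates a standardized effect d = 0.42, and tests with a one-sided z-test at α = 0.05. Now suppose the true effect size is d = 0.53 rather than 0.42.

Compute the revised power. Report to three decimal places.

With d = 0.53: δ = d·√n = 0.53 × √19 = 2.3102. Critical value z_{0.05} = 1.645.
Revised power = Φ(δ − 1.645) = Φ(0.665) = 0.7471.

Power ≈ 0.747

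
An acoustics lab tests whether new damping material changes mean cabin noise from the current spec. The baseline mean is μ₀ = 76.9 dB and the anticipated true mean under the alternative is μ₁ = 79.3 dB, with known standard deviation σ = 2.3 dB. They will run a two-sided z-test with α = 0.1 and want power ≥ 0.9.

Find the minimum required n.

n = 8

Standardized effect: d = |μ₁ − μ₀| / σ = |79.3 − 76.9| / 2.3 = 1.0435
Set Φ(δ − 1.645) = 0.9; then δ − 1.645 = Φ⁻¹(0.9) = 1.282, giving δ = 2.926.
(For δ > 0 the lower-tail rejection region contributes negligibly to power, so the one-term inversion is standard.)
δ = d·√n ⇒ n = (δ/d)² = (2.926 / 1.0435)² = 7.87.
Rounding up, n = 8.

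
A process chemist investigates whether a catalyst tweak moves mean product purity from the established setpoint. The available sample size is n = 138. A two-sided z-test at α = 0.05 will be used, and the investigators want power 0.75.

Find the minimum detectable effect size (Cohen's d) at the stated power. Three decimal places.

d ≈ 0.224

Need Φ(δ − 1.960) = 0.75, so δ = 1.960 + 0.674 = 2.634.
(The second rejection-region term Φ(−δ − z_{α/2}) is negligible and dropped.)
δ = d·√n ⇒ d = δ/√n = 2.634/√138 = 0.2243.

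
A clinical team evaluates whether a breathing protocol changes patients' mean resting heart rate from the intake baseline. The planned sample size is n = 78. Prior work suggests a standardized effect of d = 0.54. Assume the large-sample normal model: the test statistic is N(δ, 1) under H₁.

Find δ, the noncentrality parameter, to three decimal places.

The noncentrality parameter scales effect size by the design's sample-size factor: δ = d·√n = 0.54 × √78 = 4.7692

δ ≈ 4.769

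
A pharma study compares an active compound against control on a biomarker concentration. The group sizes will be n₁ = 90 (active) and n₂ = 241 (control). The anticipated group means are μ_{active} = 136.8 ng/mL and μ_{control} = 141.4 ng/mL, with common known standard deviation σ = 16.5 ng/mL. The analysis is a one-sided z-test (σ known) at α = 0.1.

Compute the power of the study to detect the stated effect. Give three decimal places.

Standardized effect: d = |μ_{active} − μ_{control}| / σ = |136.8 − 141.4| / 16.5 = 0.2788
Noncentrality parameter: δ = d / √(1/n₁ + 1/n₂) = 0.2788 / √(1/90 + 1/241) = 2.2568
Critical value for a one-sided test at α = 0.1: z_α = 1.282.
Power = P(Z > 1.282 − δ) = Φ(0.975) = 0.8353.

Power ≈ 0.835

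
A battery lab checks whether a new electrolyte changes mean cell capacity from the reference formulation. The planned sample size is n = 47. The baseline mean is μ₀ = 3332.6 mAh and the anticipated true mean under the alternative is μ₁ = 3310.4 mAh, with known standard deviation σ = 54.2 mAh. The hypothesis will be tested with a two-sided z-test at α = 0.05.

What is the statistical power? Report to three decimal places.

Standardized effect: d = |μ₁ − μ₀| / σ = |3310.4 − 3332.6| / 54.2 = 0.4096
Noncentrality parameter: δ = d·√n = 0.4096 × √47 = 2.8080
Two-sided α = 0.05 → critical value z_{0.025} = 1.960.
Power = Φ(δ − 1.960) + Φ(−δ − 1.960) = Φ(0.848) + Φ(-4.768) = 0.8018 + 0.0000 = 0.8018.

Power ≈ 0.802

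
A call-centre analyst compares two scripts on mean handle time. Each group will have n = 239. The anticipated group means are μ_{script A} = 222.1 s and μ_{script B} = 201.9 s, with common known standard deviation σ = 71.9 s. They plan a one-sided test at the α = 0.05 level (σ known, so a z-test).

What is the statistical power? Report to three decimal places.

Standardized effect: d = |μ_{script A} − μ_{script B}| / σ = |222.1 − 201.9| / 71.9 = 0.2809
Noncentrality parameter: δ = d·√(n/2) = 0.2809 × √(239/2) = 3.0712
Critical value for a one-sided test at α = 0.05: z_α = 1.645.
Power = P(Z > 1.645 − δ) = Φ(1.426) = 0.9231.

Power ≈ 0.923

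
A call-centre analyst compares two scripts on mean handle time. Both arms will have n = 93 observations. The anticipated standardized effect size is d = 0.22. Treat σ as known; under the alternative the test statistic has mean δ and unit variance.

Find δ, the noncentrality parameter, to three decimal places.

δ = d·√(n/2) = 0.22 × √(93/2) = 1.5002

δ ≈ 1.500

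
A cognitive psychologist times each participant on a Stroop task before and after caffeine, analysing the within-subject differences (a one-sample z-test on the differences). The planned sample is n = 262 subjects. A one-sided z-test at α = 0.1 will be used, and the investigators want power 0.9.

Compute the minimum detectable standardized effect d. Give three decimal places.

Need Φ(δ − 1.282) = 0.9, so δ = 1.282 + 1.282 = 2.563.
δ = d·√n ⇒ d = δ/√n = 2.563/√262 = 0.1583.

d ≈ 0.158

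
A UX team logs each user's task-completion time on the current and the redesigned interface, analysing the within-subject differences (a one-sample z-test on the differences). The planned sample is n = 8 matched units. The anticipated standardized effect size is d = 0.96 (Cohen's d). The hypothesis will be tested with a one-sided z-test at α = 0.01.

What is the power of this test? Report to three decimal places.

Power ≈ 0.651

Noncentrality parameter: δ = d·√n = 0.96 × √8 = 2.7153
Critical value for a one-sided test at α = 0.01: z_α = 2.326.
Power = Φ(δ − 2.326) = Φ(0.389) = 0.6513.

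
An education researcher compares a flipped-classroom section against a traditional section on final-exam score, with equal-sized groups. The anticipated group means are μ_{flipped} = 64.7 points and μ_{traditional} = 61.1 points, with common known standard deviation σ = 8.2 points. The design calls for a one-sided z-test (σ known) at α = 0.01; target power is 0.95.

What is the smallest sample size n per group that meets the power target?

n = 164 per group

Standardized effect: d = |μ_{flipped} − μ_{traditional}| / σ = |64.7 − 61.1| / 8.2 = 0.4390
For power 0.95 need Φ(δ − z_{0.01}) = 0.95, so δ = z_{0.01} + z_{0.05} = 2.326 + 1.645 = 3.971.
δ = d·√(n/2) ⇒ n = 2(δ/d)² = 2 × (3.971 / 0.4390)² = 163.64.
Rounding up, n = 164 per group.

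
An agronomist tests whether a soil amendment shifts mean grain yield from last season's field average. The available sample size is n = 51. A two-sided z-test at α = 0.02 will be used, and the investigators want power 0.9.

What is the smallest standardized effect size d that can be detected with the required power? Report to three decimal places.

d ≈ 0.505

Need Φ(δ − 2.326) = 0.9, so δ = 2.326 + 1.282 = 3.608.
(Lower-tail contribution to power is negligible for δ > 0.)
δ = d·√n ⇒ d = δ/√n = 3.608/√51 = 0.5052.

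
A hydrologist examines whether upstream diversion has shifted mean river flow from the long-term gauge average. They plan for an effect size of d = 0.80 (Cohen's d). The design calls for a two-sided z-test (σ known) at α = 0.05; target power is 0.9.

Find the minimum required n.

Set Φ(δ − 1.960) = 0.9; then δ − 1.960 = Φ⁻¹(0.9) = 1.282, giving δ = 3.242.
(For δ > 0 the lower-tail rejection region contributes negligibly to power, so the one-term inversion is standard.)
δ = d·√n ⇒ n = (δ/d)² = (3.242 / 0.80)² = 16.42.
Rounding up, n = 17.

n = 17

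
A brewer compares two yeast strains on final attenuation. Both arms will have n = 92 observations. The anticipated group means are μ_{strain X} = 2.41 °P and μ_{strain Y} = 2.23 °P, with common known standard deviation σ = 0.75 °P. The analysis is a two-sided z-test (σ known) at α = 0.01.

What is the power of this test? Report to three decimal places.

Standardized effect: d = |μ_{strain X} − μ_{strain Y}| / σ = |2.41 − 2.23| / 0.75 = 0.2400
Noncentrality parameter: λ = d·√(n/2) = 0.2400 × √(92/2) = 1.6278
Two-sided α = 0.01 → critical value z_{0.005} = 2.576.
Power = Φ(λ − 2.576) + Φ(−λ − 2.576) = Φ(-0.948) + Φ(-4.204) = 0.1715 + 0.0000 = 0.1716.

Power ≈ 0.172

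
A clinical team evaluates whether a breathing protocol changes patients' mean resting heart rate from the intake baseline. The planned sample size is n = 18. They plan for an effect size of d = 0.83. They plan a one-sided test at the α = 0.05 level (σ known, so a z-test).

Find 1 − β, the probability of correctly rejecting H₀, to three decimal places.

Power ≈ 0.970

Noncentrality parameter: δ = d·√n = 0.83 × √18 = 3.5214
Critical value for a one-sided test at α = 0.05: z_α = 1.645.
Power = P(Z > 1.645 − δ) = Φ(1.877) = 0.9697.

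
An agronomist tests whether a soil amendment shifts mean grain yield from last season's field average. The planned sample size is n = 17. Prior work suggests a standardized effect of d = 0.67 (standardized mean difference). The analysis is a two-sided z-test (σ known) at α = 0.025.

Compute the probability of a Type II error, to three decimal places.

β ≈ 0.301

Noncentrality parameter: δ = d·√n = 0.67 × √17 = 2.7625
Two-sided α = 0.025 → critical value z_{0.0125} = 2.241.
Power = Φ(δ − 2.241) + Φ(−δ − 2.241) = Φ(0.521) + Φ(-5.004) = 0.6988 + 0.0000 = 0.6988.
Type II error: β = 1 − power = 1 − 0.6988 = 0.3012.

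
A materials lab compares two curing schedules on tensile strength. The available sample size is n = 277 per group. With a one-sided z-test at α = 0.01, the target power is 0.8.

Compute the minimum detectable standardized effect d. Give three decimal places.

Need Φ(δ − 2.326) = 0.8, so δ = 2.326 + 0.842 = 3.168.
δ = d·√(n/2) ⇒ d = δ/√(n/2) = 3.168/√(277/2) = 0.2692.

d ≈ 0.269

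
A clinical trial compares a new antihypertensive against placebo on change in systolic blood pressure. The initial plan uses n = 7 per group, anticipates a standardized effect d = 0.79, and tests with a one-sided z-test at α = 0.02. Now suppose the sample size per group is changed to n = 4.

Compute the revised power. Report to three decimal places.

With n = 4 per group: δ = d·√(n/2) = 0.79 × √(4/2) = 1.1172. Critical value z_{0.02} = 2.054.
Revised power = P(Z > 2.054 − δ) = Φ(-0.937) = 0.1745.

Power ≈ 0.175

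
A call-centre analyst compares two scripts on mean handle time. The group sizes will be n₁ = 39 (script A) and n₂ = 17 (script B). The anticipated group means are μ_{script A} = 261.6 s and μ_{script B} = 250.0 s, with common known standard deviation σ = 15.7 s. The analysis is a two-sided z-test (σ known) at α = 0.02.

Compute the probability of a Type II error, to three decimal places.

β ≈ 0.415

Standardized effect: d = |μ_{script A} − μ_{script B}| / σ = |261.6 − 250.0| / 15.7 = 0.7389
Noncentrality parameter: δ = d / √(1/n₁ + 1/n₂) = 0.7389 / √(1/39 + 1/17) = 2.5423
Critical value for a two-sided test at α = 0.02: z_{α/2} = 2.326.
Power = Φ(δ − 2.326) + Φ(−δ − 2.326) = Φ(0.216) + Φ(-4.869) = 0.5855 + 0.0000 = 0.5855.
Type II error: β = 1 − power = 1 − 0.5855 = 0.4145.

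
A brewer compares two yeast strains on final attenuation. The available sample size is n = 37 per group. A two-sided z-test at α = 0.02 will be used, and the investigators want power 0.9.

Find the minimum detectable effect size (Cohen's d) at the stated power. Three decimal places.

Required noncentrality: δ = z_{0.01} + z_{0.10} = 2.326 + 1.282 = 3.608.
(Lower-tail contribution to power is negligible for δ > 0.)
δ = d·√(n/2) ⇒ d = δ/√(n/2) = 3.608/√(37/2) = 0.8388.

d ≈ 0.839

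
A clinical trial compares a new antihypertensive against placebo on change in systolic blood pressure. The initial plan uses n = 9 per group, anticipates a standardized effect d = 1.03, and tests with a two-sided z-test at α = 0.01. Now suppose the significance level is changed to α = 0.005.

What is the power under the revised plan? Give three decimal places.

δ = d·√(n/2) = 1.03 × √(9/2) = 2.1850 (unchanged). New critical value: z_{0.0025} = 2.807.
Revised power = Φ(δ − 2.807) + Φ(−δ − 2.807) = Φ(-0.622) + Φ(-4.992) = 0.2669 + 0.0000 = 0.2669.

Power ≈ 0.267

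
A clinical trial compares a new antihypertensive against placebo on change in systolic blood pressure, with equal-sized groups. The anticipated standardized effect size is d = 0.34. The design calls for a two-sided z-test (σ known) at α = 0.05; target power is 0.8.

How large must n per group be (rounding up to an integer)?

Set Φ(δ − 1.960) = 0.8; then δ − 1.960 = Φ⁻¹(0.8) = 0.842, giving δ = 2.802.
(Ignoring the negligible lower-tail rejection probability gives the usual closed-form inversion.)
δ = d·√(n/2) ⇒ n = 2(δ/d)² = 2 × (2.802 / 0.34)² = 135.79.
Round up to the next whole unit.

n = 136 per group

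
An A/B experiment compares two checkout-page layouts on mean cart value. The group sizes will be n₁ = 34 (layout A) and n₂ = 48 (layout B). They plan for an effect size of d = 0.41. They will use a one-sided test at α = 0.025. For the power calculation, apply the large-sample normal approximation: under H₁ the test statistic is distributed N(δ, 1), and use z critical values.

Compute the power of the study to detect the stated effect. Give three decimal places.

Power ≈ 0.448

Noncentrality parameter: δ = d / √(1/n₁ + 1/n₂) = 0.41 / √(1/34 + 1/48) = 1.8291
One-sided α = 0.025 → critical value z_{0.025} = 1.960.
Power = P(Z > 1.960 − δ) = Φ(-0.131) = 0.4479.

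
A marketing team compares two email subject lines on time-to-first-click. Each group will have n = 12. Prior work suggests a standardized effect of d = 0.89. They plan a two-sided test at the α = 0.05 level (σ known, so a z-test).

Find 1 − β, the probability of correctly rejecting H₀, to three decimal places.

Noncentrality parameter: δ = d·√(n/2) = 0.89 × √(12/2) = 2.1800
Two-sided α = 0.05 → critical value z_{0.025} = 1.960.
Power = Φ(δ − 1.960) + Φ(−δ − 1.960) = Φ(0.220) + Φ(-4.140) = 0.5871 + 0.0000 = 0.5871.

Power ≈ 0.587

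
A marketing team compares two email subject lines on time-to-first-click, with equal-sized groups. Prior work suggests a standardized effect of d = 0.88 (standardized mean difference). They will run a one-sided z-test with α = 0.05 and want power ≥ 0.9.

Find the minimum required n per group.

n = 23 per group

Set Φ(δ − 1.645) = 0.9; then δ − 1.645 = Φ⁻¹(0.9) = 1.282, giving δ = 2.926.
δ = d·√(n/2) ⇒ n = 2(δ/d)² = 2 × (2.926 / 0.88)² = 22.12.
Round up to the next whole unit.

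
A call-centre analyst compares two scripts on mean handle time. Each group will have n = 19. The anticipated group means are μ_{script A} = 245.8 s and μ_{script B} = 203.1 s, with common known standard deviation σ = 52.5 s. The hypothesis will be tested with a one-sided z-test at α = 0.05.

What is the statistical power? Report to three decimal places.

Standardized effect: d = |μ_{script A} − μ_{script B}| / σ = |245.8 − 203.1| / 52.5 = 0.8133
Noncentrality parameter: λ = d·√(n/2) = 0.8133 × √(19/2) = 2.5069
Critical value for a one-sided test at α = 0.05: z_α = 1.645.
Power = P(Z > 1.645 − λ) = Φ(0.862) = 0.8057.

Power ≈ 0.806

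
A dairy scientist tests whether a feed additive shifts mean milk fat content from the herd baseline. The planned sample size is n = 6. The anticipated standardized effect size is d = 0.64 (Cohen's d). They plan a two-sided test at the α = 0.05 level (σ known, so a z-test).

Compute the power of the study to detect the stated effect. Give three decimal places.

Noncentrality parameter: δ = d·√n = 0.64 × √6 = 1.5677
Critical value for a two-sided test at α = 0.05: z_{α/2} = 1.960.
Power = Φ(δ − 1.960) + Φ(−δ − 1.960) = Φ(-0.392) + Φ(-3.528) = 0.3474 + 0.0002 = 0.3476.

Power ≈ 0.348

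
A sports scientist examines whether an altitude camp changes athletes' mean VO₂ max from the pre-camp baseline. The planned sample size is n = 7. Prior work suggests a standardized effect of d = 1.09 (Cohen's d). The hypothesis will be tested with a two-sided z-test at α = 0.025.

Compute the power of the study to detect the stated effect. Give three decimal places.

Power ≈ 0.740

Noncentrality parameter: δ = d·√n = 1.09 × √7 = 2.8839
Two-sided α = 0.025 → critical value z_{0.0125} = 2.241.
Power = Φ(δ − 2.241) + Φ(−δ − 2.241) = Φ(0.642) + Φ(-5.125) = 0.7397 + 0.0000 = 0.7397.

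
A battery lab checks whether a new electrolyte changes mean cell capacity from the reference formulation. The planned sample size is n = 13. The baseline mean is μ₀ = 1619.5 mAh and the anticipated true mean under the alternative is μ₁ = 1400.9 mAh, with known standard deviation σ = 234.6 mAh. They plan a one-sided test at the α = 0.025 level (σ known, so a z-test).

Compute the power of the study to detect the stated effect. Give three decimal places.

Power ≈ 0.919

Standardized effect: d = |μ₁ − μ₀| / σ = |1400.9 − 1619.5| / 234.6 = 0.9318
Noncentrality parameter: δ = d·√n = 0.9318 × √13 = 3.3596
Critical value for a one-sided test at α = 0.025: z_α = 1.960.
Power = Φ(δ − 1.960) = Φ(1.400) = 0.9192.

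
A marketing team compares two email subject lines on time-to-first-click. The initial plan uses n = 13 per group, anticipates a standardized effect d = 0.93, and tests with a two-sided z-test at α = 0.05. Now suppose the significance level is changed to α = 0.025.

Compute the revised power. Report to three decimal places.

δ = d·√(n/2) = 0.93 × √(13/2) = 2.3710 (unchanged). New critical value: z_{0.0125} = 2.241.
Revised power = Φ(δ − 2.241) + Φ(−δ − 2.241) = Φ(0.130) + Φ(-4.612) = 0.5516 + 0.0000 = 0.5516.

Power ≈ 0.552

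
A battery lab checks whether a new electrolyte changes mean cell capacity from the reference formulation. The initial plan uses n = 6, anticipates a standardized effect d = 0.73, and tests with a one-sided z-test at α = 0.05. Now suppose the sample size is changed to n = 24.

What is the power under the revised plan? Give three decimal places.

With n = 24: δ = d·√n = 0.73 × √24 = 3.5763. Critical value z_{0.05} = 1.645.
Revised power = Φ(δ − 1.645) = Φ(1.931) = 0.9733.

Power ≈ 0.973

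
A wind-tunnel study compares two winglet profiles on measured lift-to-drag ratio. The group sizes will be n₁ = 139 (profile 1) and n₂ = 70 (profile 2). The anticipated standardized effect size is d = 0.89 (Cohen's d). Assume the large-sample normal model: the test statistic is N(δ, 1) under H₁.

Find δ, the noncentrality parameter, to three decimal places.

δ = d / √(1/n₁ + 1/n₂) = 0.89 / √(1/139 + 1/70) = 6.0726

δ ≈ 6.073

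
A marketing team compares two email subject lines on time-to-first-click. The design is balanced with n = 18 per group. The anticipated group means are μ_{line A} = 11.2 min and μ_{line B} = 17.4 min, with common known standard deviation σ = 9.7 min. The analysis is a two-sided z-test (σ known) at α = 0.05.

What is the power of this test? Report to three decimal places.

Standardized effect: d = |μ_{line A} − μ_{line B}| / σ = |11.2 − 17.4| / 9.7 = 0.6392
Noncentrality parameter: δ = d·√(n/2) = 0.6392 × √(18/2) = 1.9175
Two-sided α = 0.05 → critical value z_{0.025} = 1.960.
Power = Φ(δ − 1.960) + Φ(−δ − 1.960) = Φ(-0.042) + Φ(-3.877) = 0.4831 + 0.0001 = 0.4831.

Power ≈ 0.483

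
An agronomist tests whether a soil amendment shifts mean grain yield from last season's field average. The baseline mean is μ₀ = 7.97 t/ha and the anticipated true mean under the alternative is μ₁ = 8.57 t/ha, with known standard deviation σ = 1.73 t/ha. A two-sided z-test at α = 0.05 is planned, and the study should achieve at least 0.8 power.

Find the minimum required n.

Standardized effect: d = |μ₁ − μ₀| / σ = |8.57 − 7.97| / 1.73 = 0.3468
For power 0.8 need Φ(δ − z_{0.025}) = 0.8, so δ = z_{0.025} + z_{0.20} = 1.960 + 0.842 = 2.802.
(For δ > 0 the lower-tail rejection region contributes negligibly to power, so the one-term inversion is standard.)
δ = d·√n ⇒ n = (δ/d)² = (2.802 / 0.3468)² = 65.25.
Round up to the next whole unit.

n = 66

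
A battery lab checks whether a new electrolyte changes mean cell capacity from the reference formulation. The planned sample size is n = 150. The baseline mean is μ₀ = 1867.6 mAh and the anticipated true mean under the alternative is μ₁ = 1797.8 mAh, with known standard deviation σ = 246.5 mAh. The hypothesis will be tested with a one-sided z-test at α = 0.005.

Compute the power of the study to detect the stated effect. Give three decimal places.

Standardized effect: d = |μ₁ − μ₀| / σ = |1797.8 − 1867.6| / 246.5 = 0.2832
Noncentrality parameter: δ = d·√n = 0.2832 × √150 = 3.4680
Critical value for a one-sided test at α = 0.005: z_α = 2.576.
Power = P(Z > 2.576 − δ) = Φ(0.892) = 0.8139.

Power ≈ 0.814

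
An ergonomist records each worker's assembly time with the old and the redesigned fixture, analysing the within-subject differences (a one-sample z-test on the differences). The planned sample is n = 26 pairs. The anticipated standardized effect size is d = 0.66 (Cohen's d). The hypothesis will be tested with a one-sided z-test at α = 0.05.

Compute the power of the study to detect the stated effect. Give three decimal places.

Noncentrality parameter: δ = d·√n = 0.66 × √26 = 3.3654
One-sided α = 0.05 → critical value z_{0.05} = 1.645.
Power = Φ(δ − 1.645) = Φ(1.720) = 0.9573.

Power ≈ 0.957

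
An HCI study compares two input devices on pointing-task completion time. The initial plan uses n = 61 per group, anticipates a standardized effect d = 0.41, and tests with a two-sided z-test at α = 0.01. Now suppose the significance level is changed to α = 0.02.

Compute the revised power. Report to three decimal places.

δ = d·√(n/2) = 0.41 × √(61/2) = 2.2643 (unchanged). New critical value: z_{0.01} = 2.326.
Revised power = Φ(δ − 2.326) + Φ(−δ − 2.326) = Φ(-0.062) + Φ(-4.591) = 0.4753 + 0.0000 = 0.4753.

Power ≈ 0.475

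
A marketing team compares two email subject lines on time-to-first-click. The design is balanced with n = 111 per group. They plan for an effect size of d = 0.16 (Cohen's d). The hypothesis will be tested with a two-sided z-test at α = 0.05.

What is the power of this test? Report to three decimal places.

Noncentrality parameter: δ = d·√(n/2) = 0.16 × √(111/2) = 1.1920
Critical value for a two-sided test at α = 0.05: z_{α/2} = 1.960.
Power = Φ(δ − 1.960) + Φ(−δ − 1.960) = Φ(-0.768) + Φ(-3.152) = 0.2212 + 0.0008 = 0.2221.

Power ≈ 0.222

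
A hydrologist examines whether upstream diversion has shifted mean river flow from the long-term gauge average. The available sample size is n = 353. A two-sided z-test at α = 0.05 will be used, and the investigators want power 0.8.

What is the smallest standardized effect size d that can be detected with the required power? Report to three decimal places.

Required noncentrality: δ = z_{0.025} + z_{0.20} = 1.960 + 0.842 = 2.802.
(Lower-tail contribution to power is negligible for δ > 0.)
δ = d·√n ⇒ d = δ/√n = 2.802/√353 = 0.1491.

d ≈ 0.149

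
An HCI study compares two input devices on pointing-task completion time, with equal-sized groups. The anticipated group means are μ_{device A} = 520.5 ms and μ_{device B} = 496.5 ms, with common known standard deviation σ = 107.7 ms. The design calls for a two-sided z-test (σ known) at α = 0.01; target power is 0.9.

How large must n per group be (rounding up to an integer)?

Standardized effect: d = |μ_{device A} − μ_{device B}| / σ = |520.5 − 496.5| / 107.7 = 0.2228
Set Φ(δ − 2.576) = 0.9; then δ − 2.576 = Φ⁻¹(0.9) = 1.282, giving δ = 3.857.
(For δ > 0 the lower-tail rejection region contributes negligibly to power, so the one-term inversion is standard.)
δ = d·√(n/2) ⇒ n = 2(δ/d)² = 2 × (3.857 / 0.2228)² = 599.27.
Rounding up, n = 600 per group.

n = 600 per group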